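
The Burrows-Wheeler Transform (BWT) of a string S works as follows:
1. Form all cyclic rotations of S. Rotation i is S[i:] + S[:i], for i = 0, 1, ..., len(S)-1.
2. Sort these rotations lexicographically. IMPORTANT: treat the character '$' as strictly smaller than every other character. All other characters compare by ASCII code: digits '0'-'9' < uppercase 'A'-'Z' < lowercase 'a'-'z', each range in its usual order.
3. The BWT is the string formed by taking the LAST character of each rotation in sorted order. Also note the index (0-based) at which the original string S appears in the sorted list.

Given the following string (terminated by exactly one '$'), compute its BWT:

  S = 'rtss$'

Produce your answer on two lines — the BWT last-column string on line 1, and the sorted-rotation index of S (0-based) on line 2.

Answer: s$str
1

Derivation:
All 5 rotations (rotation i = S[i:]+S[:i]):
  rot[0] = rtss$
  rot[1] = tss$r
  rot[2] = ss$rt
  rot[3] = s$rts
  rot[4] = $rtss
Sorted (with $ < everything):
  sorted[0] = $rtss  (last char: 's')
  sorted[1] = rtss$  (last char: '$')
  sorted[2] = s$rts  (last char: 's')
  sorted[3] = ss$rt  (last char: 't')
  sorted[4] = tss$r  (last char: 'r')
Last column: s$str
Original string S is at sorted index 1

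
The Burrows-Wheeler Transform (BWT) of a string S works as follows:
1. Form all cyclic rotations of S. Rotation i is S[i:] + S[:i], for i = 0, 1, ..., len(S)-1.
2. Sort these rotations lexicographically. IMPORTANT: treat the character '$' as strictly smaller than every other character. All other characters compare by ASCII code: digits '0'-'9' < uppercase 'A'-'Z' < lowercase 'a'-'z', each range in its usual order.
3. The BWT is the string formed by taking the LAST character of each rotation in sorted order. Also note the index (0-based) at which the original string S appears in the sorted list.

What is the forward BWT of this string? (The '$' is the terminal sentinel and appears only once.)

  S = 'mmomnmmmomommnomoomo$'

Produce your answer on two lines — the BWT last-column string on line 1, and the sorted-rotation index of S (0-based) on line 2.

Answer: ono$momoommommmmmomnm
3

Derivation:
All 21 rotations (rotation i = S[i:]+S[:i]):
  rot[0] = mmomnmmmomommnomoomo$
  rot[1] = momnmmmomommnomoomo$m
  rot[2] = omnmmmomommnomoomo$mm
  rot[3] = mnmmmomommnomoomo$mmo
  rot[4] = nmmmomommnomoomo$mmom
  rot[5] = mmmomommnomoomo$mmomn
  rot[6] = mmomommnomoomo$mmomnm
  rot[7] = momommnomoomo$mmomnmm
  rot[8] = omommnomoomo$mmomnmmm
  rot[9] = mommnomoomo$mmomnmmmo
  rot[10] = ommnomoomo$mmomnmmmom
  rot[11] = mmnomoomo$mmomnmmmomo
  rot[12] = mnomoomo$mmomnmmmomom
  rot[13] = nomoomo$mmomnmmmomomm
  rot[14] = omoomo$mmomnmmmomommn
  rot[15] = moomo$mmomnmmmomommno
  rot[16] = oomo$mmomnmmmomommnom
  rot[17] = omo$mmomnmmmomommnomo
  rot[18] = mo$mmomnmmmomommnomoo
  rot[19] = o$mmomnmmmomommnomoom
  rot[20] = $mmomnmmmomommnomoomo
Sorted (with $ < everything):
  sorted[0] = $mmomnmmmomommnomoomo  (last char: 'o')
  sorted[1] = mmmomommnomoomo$mmomn  (last char: 'n')
  sorted[2] = mmnomoomo$mmomnmmmomo  (last char: 'o')
  sorted[3] = mmomnmmmomommnomoomo$  (last char: '$')
  sorted[4] = mmomommnomoomo$mmomnm  (last char: 'm')
  sorted[5] = mnmmmomommnomoomo$mmo  (last char: 'o')
  sorted[6] = mnomoomo$mmomnmmmomom  (last char: 'm')
  sorted[7] = mo$mmomnmmmomommnomoo  (last char: 'o')
  sorted[8] = mommnomoomo$mmomnmmmo  (last char: 'o')
  sorted[9] = momnmmmomommnomoomo$m  (last char: 'm')
  sorted[10] = momommnomoomo$mmomnmm  (last char: 'm')
  sorted[11] = moomo$mmomnmmmomommno  (last char: 'o')
  sorted[12] = nmmmomommnomoomo$mmom  (last char: 'm')
  sorted[13] = nomoomo$mmomnmmmomomm  (last char: 'm')
  sorted[14] = o$mmomnmmmomommnomoom  (last char: 'm')
  sorted[15] = ommnomoomo$mmomnmmmom  (last char: 'm')
  sorted[16] = omnmmmomommnomoomo$mm  (last char: 'm')
  sorted[17] = omo$mmomnmmmomommnomo  (last char: 'o')
  sorted[18] = omommnomoomo$mmomnmmm  (last char: 'm')
  sorted[19] = omoomo$mmomnmmmomommn  (last char: 'n')
  sorted[20] = oomo$mmomnmmmomommnom  (last char: 'm')
Last column: ono$momoommommmmmomnm
Original string S is at sorted index 3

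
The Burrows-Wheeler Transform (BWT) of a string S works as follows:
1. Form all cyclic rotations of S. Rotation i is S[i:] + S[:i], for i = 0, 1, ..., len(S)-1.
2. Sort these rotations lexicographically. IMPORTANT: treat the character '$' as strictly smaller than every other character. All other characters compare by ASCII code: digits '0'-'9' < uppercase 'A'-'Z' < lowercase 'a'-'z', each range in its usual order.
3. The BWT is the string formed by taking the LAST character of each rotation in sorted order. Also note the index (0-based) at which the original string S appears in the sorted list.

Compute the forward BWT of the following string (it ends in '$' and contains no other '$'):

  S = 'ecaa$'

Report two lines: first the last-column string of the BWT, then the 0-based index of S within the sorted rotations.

Answer: aace$
4

Derivation:
All 5 rotations (rotation i = S[i:]+S[:i]):
  rot[0] = ecaa$
  rot[1] = caa$e
  rot[2] = aa$ec
  rot[3] = a$eca
  rot[4] = $ecaa
Sorted (with $ < everything):
  sorted[0] = $ecaa  (last char: 'a')
  sorted[1] = a$eca  (last char: 'a')
  sorted[2] = aa$ec  (last char: 'c')
  sorted[3] = caa$e  (last char: 'e')
  sorted[4] = ecaa$  (last char: '$')
Last column: aace$
Original string S is at sorted index 4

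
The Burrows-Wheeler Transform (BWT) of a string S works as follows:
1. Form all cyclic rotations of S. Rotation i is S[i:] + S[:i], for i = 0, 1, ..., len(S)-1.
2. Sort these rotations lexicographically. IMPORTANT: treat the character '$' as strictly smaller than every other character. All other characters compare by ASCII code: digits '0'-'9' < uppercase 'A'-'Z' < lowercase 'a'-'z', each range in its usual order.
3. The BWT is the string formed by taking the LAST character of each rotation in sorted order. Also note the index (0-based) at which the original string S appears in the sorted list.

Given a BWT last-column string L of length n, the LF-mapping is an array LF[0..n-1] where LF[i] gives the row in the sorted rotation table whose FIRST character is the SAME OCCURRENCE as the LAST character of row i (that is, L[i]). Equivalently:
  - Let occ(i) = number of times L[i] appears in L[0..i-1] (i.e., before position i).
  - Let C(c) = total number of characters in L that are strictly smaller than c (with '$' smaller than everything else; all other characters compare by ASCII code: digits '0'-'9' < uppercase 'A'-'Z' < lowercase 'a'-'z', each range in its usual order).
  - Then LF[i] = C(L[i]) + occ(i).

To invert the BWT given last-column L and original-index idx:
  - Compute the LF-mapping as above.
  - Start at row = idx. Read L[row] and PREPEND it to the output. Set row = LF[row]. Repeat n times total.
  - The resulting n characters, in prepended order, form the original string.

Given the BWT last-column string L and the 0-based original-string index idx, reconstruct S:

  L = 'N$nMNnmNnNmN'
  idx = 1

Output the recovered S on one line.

LF mapping: 2 0 9 1 3 10 7 4 11 5 8 6
Walk LF starting at row 1, prepending L[row]:
  step 1: row=1, L[1]='$', prepend. Next row=LF[1]=0
  step 2: row=0, L[0]='N', prepend. Next row=LF[0]=2
  step 3: row=2, L[2]='n', prepend. Next row=LF[2]=9
  step 4: row=9, L[9]='N', prepend. Next row=LF[9]=5
  step 5: row=5, L[5]='n', prepend. Next row=LF[5]=10
  step 6: row=10, L[10]='m', prepend. Next row=LF[10]=8
  step 7: row=8, L[8]='n', prepend. Next row=LF[8]=11
  step 8: row=11, L[11]='N', prepend. Next row=LF[11]=6
  step 9: row=6, L[6]='m', prepend. Next row=LF[6]=7
  step 10: row=7, L[7]='N', prepend. Next row=LF[7]=4
  step 11: row=4, L[4]='N', prepend. Next row=LF[4]=3
  step 12: row=3, L[3]='M', prepend. Next row=LF[3]=1
Reversed output: MNNmNnmnNnN$

Answer: MNNmNnmnNnN$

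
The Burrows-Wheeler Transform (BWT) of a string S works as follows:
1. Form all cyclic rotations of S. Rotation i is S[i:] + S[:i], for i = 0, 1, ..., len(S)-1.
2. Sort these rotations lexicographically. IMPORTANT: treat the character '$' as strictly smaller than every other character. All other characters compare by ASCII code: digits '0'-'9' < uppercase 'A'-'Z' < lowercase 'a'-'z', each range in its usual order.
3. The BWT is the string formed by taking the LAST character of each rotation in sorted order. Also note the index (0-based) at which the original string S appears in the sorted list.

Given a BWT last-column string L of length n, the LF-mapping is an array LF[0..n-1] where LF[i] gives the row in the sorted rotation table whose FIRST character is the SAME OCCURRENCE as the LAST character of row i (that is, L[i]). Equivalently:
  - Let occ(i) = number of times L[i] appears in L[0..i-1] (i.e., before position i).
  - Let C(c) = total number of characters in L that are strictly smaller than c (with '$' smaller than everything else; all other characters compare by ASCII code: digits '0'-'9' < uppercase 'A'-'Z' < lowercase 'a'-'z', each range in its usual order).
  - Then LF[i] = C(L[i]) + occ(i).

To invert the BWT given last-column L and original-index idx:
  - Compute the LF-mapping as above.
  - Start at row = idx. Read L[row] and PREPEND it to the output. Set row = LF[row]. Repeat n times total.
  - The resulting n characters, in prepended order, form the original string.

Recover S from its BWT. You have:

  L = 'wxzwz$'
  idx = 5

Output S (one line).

LF mapping: 1 3 4 2 5 0
Walk LF starting at row 5, prepending L[row]:
  step 1: row=5, L[5]='$', prepend. Next row=LF[5]=0
  step 2: row=0, L[0]='w', prepend. Next row=LF[0]=1
  step 3: row=1, L[1]='x', prepend. Next row=LF[1]=3
  step 4: row=3, L[3]='w', prepend. Next row=LF[3]=2
  step 5: row=2, L[2]='z', prepend. Next row=LF[2]=4
  step 6: row=4, L[4]='z', prepend. Next row=LF[4]=5
Reversed output: zzwxw$

Answer: zzwxw$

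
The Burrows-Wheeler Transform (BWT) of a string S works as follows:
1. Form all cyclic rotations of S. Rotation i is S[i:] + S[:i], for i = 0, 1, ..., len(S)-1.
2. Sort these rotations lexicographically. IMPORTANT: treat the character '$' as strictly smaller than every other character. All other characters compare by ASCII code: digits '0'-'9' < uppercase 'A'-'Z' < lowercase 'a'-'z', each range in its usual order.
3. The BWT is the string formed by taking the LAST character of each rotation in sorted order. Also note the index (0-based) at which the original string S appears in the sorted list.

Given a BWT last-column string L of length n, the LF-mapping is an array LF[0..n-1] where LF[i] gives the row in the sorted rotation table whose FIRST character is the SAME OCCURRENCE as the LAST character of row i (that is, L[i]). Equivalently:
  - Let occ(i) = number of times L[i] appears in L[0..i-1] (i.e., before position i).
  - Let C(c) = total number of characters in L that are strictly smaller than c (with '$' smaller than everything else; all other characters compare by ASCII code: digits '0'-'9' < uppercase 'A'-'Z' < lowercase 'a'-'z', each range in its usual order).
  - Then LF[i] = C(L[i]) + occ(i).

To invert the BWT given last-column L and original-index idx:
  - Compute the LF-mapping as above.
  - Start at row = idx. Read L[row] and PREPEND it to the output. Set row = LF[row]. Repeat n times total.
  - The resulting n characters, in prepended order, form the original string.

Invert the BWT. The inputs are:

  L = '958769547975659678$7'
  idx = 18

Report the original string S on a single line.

Answer: 9756577689579854679$

Derivation:
LF mapping: 16 2 14 9 6 17 3 1 10 18 11 4 7 5 19 8 12 15 0 13
Walk LF starting at row 18, prepending L[row]:
  step 1: row=18, L[18]='$', prepend. Next row=LF[18]=0
  step 2: row=0, L[0]='9', prepend. Next row=LF[0]=16
  step 3: row=16, L[16]='7', prepend. Next row=LF[16]=12
  step 4: row=12, L[12]='6', prepend. Next row=LF[12]=7
  step 5: row=7, L[7]='4', prepend. Next row=LF[7]=1
  step 6: row=1, L[1]='5', prepend. Next row=LF[1]=2
  step 7: row=2, L[2]='8', prepend. Next row=LF[2]=14
  step 8: row=14, L[14]='9', prepend. Next row=LF[14]=19
  step 9: row=19, L[19]='7', prepend. Next row=LF[19]=13
  step 10: row=13, L[13]='5', prepend. Next row=LF[13]=5
  step 11: row=5, L[5]='9', prepend. Next row=LF[5]=17
  step 12: row=17, L[17]='8', prepend. Next row=LF[17]=15
  step 13: row=15, L[15]='6', prepend. Next row=LF[15]=8
  step 14: row=8, L[8]='7', prepend. Next row=LF[8]=10
  step 15: row=10, L[10]='7', prepend. Next row=LF[10]=11
  step 16: row=11, L[11]='5', prepend. Next row=LF[11]=4
  step 17: row=4, L[4]='6', prepend. Next row=LF[4]=6
  step 18: row=6, L[6]='5', prepend. Next row=LF[6]=3
  step 19: row=3, L[3]='7', prepend. Next row=LF[3]=9
  step 20: row=9, L[9]='9', prepend. Next row=LF[9]=18
Reversed output: 9756577689579854679$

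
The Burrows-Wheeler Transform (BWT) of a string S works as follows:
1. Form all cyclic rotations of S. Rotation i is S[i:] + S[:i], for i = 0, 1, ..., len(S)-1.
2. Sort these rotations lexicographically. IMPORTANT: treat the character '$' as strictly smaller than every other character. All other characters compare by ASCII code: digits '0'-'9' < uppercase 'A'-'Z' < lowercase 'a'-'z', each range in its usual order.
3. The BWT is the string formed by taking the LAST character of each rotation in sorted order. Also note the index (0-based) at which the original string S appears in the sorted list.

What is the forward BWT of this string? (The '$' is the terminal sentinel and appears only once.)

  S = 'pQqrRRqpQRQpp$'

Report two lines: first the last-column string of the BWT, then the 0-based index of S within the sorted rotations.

Answer: ppRpQrRpq$QRQq
9

Derivation:
All 14 rotations (rotation i = S[i:]+S[:i]):
  rot[0] = pQqrRRqpQRQpp$
  rot[1] = QqrRRqpQRQpp$p
  rot[2] = qrRRqpQRQpp$pQ
  rot[3] = rRRqpQRQpp$pQq
  rot[4] = RRqpQRQpp$pQqr
  rot[5] = RqpQRQpp$pQqrR
  rot[6] = qpQRQpp$pQqrRR
  rot[7] = pQRQpp$pQqrRRq
  rot[8] = QRQpp$pQqrRRqp
  rot[9] = RQpp$pQqrRRqpQ
  rot[10] = Qpp$pQqrRRqpQR
  rot[11] = pp$pQqrRRqpQRQ
  rot[12] = p$pQqrRRqpQRQp
  rot[13] = $pQqrRRqpQRQpp
Sorted (with $ < everything):
  sorted[0] = $pQqrRRqpQRQpp  (last char: 'p')
  sorted[1] = QRQpp$pQqrRRqp  (last char: 'p')
  sorted[2] = Qpp$pQqrRRqpQR  (last char: 'R')
  sorted[3] = QqrRRqpQRQpp$p  (last char: 'p')
  sorted[4] = RQpp$pQqrRRqpQ  (last char: 'Q')
  sorted[5] = RRqpQRQpp$pQqr  (last char: 'r')
  sorted[6] = RqpQRQpp$pQqrR  (last char: 'R')
  sorted[7] = p$pQqrRRqpQRQp  (last char: 'p')
  sorted[8] = pQRQpp$pQqrRRq  (last char: 'q')
  sorted[9] = pQqrRRqpQRQpp$  (last char: '$')
  sorted[10] = pp$pQqrRRqpQRQ  (last char: 'Q')
  sorted[11] = qpQRQpp$pQqrRR  (last char: 'R')
  sorted[12] = qrRRqpQRQpp$pQ  (last char: 'Q')
  sorted[13] = rRRqpQRQpp$pQq  (last char: 'q')
Last column: ppRpQrRpq$QRQq
Original string S is at sorted index 9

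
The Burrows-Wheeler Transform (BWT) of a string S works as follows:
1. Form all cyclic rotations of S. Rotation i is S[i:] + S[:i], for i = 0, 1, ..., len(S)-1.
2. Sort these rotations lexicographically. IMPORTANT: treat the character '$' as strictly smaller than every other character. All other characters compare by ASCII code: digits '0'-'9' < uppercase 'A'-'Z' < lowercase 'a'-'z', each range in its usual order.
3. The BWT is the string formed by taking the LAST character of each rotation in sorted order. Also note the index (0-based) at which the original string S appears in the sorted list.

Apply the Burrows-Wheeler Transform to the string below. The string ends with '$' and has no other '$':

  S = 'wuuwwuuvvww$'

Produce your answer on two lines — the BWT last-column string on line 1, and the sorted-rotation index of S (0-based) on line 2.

Answer: wwwuuuvww$vu
9

Derivation:
All 12 rotations (rotation i = S[i:]+S[:i]):
  rot[0] = wuuwwuuvvww$
  rot[1] = uuwwuuvvww$w
  rot[2] = uwwuuvvww$wu
  rot[3] = wwuuvvww$wuu
  rot[4] = wuuvvww$wuuw
  rot[5] = uuvvww$wuuww
  rot[6] = uvvww$wuuwwu
  rot[7] = vvww$wuuwwuu
  rot[8] = vww$wuuwwuuv
  rot[9] = ww$wuuwwuuvv
  rot[10] = w$wuuwwuuvvw
  rot[11] = $wuuwwuuvvww
Sorted (with $ < everything):
  sorted[0] = $wuuwwuuvvww  (last char: 'w')
  sorted[1] = uuvvww$wuuww  (last char: 'w')
  sorted[2] = uuwwuuvvww$w  (last char: 'w')
  sorted[3] = uvvww$wuuwwu  (last char: 'u')
  sorted[4] = uwwuuvvww$wu  (last char: 'u')
  sorted[5] = vvww$wuuwwuu  (last char: 'u')
  sorted[6] = vww$wuuwwuuv  (last char: 'v')
  sorted[7] = w$wuuwwuuvvw  (last char: 'w')
  sorted[8] = wuuvvww$wuuw  (last char: 'w')
  sorted[9] = wuuwwuuvvww$  (last char: '$')
  sorted[10] = ww$wuuwwuuvv  (last char: 'v')
  sorted[11] = wwuuvvww$wuu  (last char: 'u')
Last column: wwwuuuvww$vu
Original string S is at sorted index 9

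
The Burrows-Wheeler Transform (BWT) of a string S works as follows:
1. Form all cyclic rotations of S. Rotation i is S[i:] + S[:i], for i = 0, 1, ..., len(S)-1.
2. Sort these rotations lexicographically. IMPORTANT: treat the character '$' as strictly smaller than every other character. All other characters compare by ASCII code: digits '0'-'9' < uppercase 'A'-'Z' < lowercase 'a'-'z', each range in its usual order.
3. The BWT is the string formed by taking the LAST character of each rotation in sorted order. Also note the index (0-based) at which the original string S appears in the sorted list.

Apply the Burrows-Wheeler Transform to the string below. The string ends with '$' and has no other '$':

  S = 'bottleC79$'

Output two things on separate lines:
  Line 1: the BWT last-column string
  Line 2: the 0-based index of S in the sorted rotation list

Answer: 9C7e$ltbto
4

Derivation:
All 10 rotations (rotation i = S[i:]+S[:i]):
  rot[0] = bottleC79$
  rot[1] = ottleC79$b
  rot[2] = ttleC79$bo
  rot[3] = tleC79$bot
  rot[4] = leC79$bott
  rot[5] = eC79$bottl
  rot[6] = C79$bottle
  rot[7] = 79$bottleC
  rot[8] = 9$bottleC7
  rot[9] = $bottleC79
Sorted (with $ < everything):
  sorted[0] = $bottleC79  (last char: '9')
  sorted[1] = 79$bottleC  (last char: 'C')
  sorted[2] = 9$bottleC7  (last char: '7')
  sorted[3] = C79$bottle  (last char: 'e')
  sorted[4] = bottleC79$  (last char: '$')
  sorted[5] = eC79$bottl  (last char: 'l')
  sorted[6] = leC79$bott  (last char: 't')
  sorted[7] = ottleC79$b  (last char: 'b')
  sorted[8] = tleC79$bot  (last char: 't')
  sorted[9] = ttleC79$bo  (last char: 'o')
Last column: 9C7e$ltbto
Original string S is at sorted index 4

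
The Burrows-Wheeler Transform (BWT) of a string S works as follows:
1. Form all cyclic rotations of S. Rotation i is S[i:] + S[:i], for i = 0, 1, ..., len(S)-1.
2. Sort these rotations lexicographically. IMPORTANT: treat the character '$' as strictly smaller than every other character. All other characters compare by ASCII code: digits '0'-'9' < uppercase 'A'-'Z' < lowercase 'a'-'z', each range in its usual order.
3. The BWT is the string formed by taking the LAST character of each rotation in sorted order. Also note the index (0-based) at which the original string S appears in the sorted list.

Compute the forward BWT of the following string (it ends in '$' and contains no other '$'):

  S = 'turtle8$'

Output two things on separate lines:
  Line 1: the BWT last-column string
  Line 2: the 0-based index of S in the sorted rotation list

Answer: 8eltur$t
6

Derivation:
All 8 rotations (rotation i = S[i:]+S[:i]):
  rot[0] = turtle8$
  rot[1] = urtle8$t
  rot[2] = rtle8$tu
  rot[3] = tle8$tur
  rot[4] = le8$turt
  rot[5] = e8$turtl
  rot[6] = 8$turtle
  rot[7] = $turtle8
Sorted (with $ < everything):
  sorted[0] = $turtle8  (last char: '8')
  sorted[1] = 8$turtle  (last char: 'e')
  sorted[2] = e8$turtl  (last char: 'l')
  sorted[3] = le8$turt  (last char: 't')
  sorted[4] = rtle8$tu  (last char: 'u')
  sorted[5] = tle8$tur  (last char: 'r')
  sorted[6] = turtle8$  (last char: '$')
  sorted[7] = urtle8$t  (last char: 't')
Last column: 8eltur$t
Original string S is at sorted index 6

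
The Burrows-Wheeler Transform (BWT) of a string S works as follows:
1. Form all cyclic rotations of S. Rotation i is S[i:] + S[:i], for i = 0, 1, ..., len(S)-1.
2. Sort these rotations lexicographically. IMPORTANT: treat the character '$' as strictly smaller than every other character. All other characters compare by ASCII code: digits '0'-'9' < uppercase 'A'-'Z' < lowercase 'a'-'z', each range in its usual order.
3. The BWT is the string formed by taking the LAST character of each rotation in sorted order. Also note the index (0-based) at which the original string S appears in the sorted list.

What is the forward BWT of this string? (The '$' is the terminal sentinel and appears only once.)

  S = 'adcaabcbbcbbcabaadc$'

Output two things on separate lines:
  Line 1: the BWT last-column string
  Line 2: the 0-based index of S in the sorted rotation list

All 20 rotations (rotation i = S[i:]+S[:i]):
  rot[0] = adcaabcbbcbbcabaadc$
  rot[1] = dcaabcbbcbbcabaadc$a
  rot[2] = caabcbbcbbcabaadc$ad
  rot[3] = aabcbbcbbcabaadc$adc
  rot[4] = abcbbcbbcabaadc$adca
  rot[5] = bcbbcbbcabaadc$adcaa
  rot[6] = cbbcbbcabaadc$adcaab
  rot[7] = bbcbbcabaadc$adcaabc
  rot[8] = bcbbcabaadc$adcaabcb
  rot[9] = cbbcabaadc$adcaabcbb
  rot[10] = bbcabaadc$adcaabcbbc
  rot[11] = bcabaadc$adcaabcbbcb
  rot[12] = cabaadc$adcaabcbbcbb
  rot[13] = abaadc$adcaabcbbcbbc
  rot[14] = baadc$adcaabcbbcbbca
  rot[15] = aadc$adcaabcbbcbbcab
  rot[16] = adc$adcaabcbbcbbcaba
  rot[17] = dc$adcaabcbbcbbcabaa
  rot[18] = c$adcaabcbbcbbcabaad
  rot[19] = $adcaabcbbcbbcabaadc
Sorted (with $ < everything):
  sorted[0] = $adcaabcbbcbbcabaadc  (last char: 'c')
  sorted[1] = aabcbbcbbcabaadc$adc  (last char: 'c')
  sorted[2] = aadc$adcaabcbbcbbcab  (last char: 'b')
  sorted[3] = abaadc$adcaabcbbcbbc  (last char: 'c')
  sorted[4] = abcbbcbbcabaadc$adca  (last char: 'a')
  sorted[5] = adc$adcaabcbbcbbcaba  (last char: 'a')
  sorted[6] = adcaabcbbcbbcabaadc$  (last char: '$')
  sorted[7] = baadc$adcaabcbbcbbca  (last char: 'a')
  sorted[8] = bbcabaadc$adcaabcbbc  (last char: 'c')
  sorted[9] = bbcbbcabaadc$adcaabc  (last char: 'c')
  sorted[10] = bcabaadc$adcaabcbbcb  (last char: 'b')
  sorted[11] = bcbbcabaadc$adcaabcb  (last char: 'b')
  sorted[12] = bcbbcbbcabaadc$adcaa  (last char: 'a')
  sorted[13] = c$adcaabcbbcbbcabaad  (last char: 'd')
  sorted[14] = caabcbbcbbcabaadc$ad  (last char: 'd')
  sorted[15] = cabaadc$adcaabcbbcbb  (last char: 'b')
  sorted[16] = cbbcabaadc$adcaabcbb  (last char: 'b')
  sorted[17] = cbbcbbcabaadc$adcaab  (last char: 'b')
  sorted[18] = dc$adcaabcbbcbbcabaa  (last char: 'a')
  sorted[19] = dcaabcbbcbbcabaadc$a  (last char: 'a')
Last column: ccbcaa$accbbaddbbbaa
Original string S is at sorted index 6

Answer: ccbcaa$accbbaddbbbaa
6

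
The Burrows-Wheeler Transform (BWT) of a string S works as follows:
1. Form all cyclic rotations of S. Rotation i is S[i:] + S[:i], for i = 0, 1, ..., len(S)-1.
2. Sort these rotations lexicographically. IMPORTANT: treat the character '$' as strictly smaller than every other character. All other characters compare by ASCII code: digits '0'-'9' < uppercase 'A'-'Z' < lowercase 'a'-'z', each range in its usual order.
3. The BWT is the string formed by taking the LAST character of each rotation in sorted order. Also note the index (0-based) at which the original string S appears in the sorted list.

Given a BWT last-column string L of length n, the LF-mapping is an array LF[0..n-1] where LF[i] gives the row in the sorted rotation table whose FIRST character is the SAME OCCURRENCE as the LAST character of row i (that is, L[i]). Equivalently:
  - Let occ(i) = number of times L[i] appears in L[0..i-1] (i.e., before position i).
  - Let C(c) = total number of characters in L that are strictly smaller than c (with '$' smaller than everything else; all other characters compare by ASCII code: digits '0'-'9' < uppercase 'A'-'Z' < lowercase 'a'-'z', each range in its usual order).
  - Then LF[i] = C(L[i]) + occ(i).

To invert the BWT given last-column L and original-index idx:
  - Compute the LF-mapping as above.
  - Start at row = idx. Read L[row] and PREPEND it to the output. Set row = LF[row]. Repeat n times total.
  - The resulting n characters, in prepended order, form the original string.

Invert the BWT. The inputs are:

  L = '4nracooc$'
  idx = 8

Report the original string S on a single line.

Answer: raccoon4$

Derivation:
LF mapping: 1 5 8 2 3 6 7 4 0
Walk LF starting at row 8, prepending L[row]:
  step 1: row=8, L[8]='$', prepend. Next row=LF[8]=0
  step 2: row=0, L[0]='4', prepend. Next row=LF[0]=1
  step 3: row=1, L[1]='n', prepend. Next row=LF[1]=5
  step 4: row=5, L[5]='o', prepend. Next row=LF[5]=6
  step 5: row=6, L[6]='o', prepend. Next row=LF[6]=7
  step 6: row=7, L[7]='c', prepend. Next row=LF[7]=4
  step 7: row=4, L[4]='c', prepend. Next row=LF[4]=3
  step 8: row=3, L[3]='a', prepend. Next row=LF[3]=2
  step 9: row=2, L[2]='r', prepend. Next row=LF[2]=8
Reversed output: raccoon4$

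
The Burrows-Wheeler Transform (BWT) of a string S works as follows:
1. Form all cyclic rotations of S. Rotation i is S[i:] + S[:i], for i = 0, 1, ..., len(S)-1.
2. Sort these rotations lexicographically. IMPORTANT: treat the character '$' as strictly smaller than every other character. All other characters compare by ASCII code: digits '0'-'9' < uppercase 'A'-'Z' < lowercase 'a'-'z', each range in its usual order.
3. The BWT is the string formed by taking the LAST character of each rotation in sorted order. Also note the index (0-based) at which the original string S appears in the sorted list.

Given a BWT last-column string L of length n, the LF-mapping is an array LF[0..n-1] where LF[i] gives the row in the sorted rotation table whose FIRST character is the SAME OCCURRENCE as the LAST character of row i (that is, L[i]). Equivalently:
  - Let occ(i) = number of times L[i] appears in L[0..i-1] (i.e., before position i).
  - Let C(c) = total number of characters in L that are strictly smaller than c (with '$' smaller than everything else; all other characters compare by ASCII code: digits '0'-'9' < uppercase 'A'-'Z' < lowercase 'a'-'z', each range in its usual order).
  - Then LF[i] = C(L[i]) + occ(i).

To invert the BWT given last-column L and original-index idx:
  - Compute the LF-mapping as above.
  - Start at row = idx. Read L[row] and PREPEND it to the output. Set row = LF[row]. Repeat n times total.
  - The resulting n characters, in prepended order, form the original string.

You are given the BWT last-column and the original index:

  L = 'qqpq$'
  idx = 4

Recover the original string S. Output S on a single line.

Answer: qqpq$

Derivation:
LF mapping: 2 3 1 4 0
Walk LF starting at row 4, prepending L[row]:
  step 1: row=4, L[4]='$', prepend. Next row=LF[4]=0
  step 2: row=0, L[0]='q', prepend. Next row=LF[0]=2
  step 3: row=2, L[2]='p', prepend. Next row=LF[2]=1
  step 4: row=1, L[1]='q', prepend. Next row=LF[1]=3
  step 5: row=3, L[3]='q', prepend. Next row=LF[3]=4
Reversed output: qqpq$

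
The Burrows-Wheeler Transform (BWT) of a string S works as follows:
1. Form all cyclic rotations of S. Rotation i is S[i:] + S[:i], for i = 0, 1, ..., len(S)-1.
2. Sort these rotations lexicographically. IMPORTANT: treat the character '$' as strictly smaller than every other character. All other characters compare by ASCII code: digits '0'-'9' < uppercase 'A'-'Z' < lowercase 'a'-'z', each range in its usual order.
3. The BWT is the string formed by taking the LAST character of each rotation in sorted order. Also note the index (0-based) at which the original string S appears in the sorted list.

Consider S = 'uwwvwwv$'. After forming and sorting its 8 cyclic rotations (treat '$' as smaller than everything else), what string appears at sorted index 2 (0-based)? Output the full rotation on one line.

Answer: v$uwwvww

Derivation:
All 8 rotations (rotation i = S[i:]+S[:i]):
  rot[0] = uwwvwwv$
  rot[1] = wwvwwv$u
  rot[2] = wvwwv$uw
  rot[3] = vwwv$uww
  rot[4] = wwv$uwwv
  rot[5] = wv$uwwvw
  rot[6] = v$uwwvww
  rot[7] = $uwwvwwv
Sorted (with $ < everything):
  sorted[0] = $uwwvwwv
  sorted[1] = uwwvwwv$
  sorted[2] = v$uwwvww
  sorted[3] = vwwv$uww
  sorted[4] = wv$uwwvw
  sorted[5] = wvwwv$uw
  sorted[6] = wwv$uwwv
  sorted[7] = wwvwwv$u
sorted[2] = v$uwwvww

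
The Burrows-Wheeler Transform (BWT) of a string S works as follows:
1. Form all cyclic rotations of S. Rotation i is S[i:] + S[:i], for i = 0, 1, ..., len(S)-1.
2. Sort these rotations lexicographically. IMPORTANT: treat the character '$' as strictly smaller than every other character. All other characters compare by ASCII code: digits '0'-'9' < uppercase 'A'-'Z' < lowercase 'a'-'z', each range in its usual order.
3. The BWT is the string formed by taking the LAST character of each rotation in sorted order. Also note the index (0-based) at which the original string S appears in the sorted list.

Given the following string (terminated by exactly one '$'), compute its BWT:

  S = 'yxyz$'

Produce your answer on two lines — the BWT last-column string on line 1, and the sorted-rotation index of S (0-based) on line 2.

All 5 rotations (rotation i = S[i:]+S[:i]):
  rot[0] = yxyz$
  rot[1] = xyz$y
  rot[2] = yz$yx
  rot[3] = z$yxy
  rot[4] = $yxyz
Sorted (with $ < everything):
  sorted[0] = $yxyz  (last char: 'z')
  sorted[1] = xyz$y  (last char: 'y')
  sorted[2] = yxyz$  (last char: '$')
  sorted[3] = yz$yx  (last char: 'x')
  sorted[4] = z$yxy  (last char: 'y')
Last column: zy$xy
Original string S is at sorted index 2

Answer: zy$xy
2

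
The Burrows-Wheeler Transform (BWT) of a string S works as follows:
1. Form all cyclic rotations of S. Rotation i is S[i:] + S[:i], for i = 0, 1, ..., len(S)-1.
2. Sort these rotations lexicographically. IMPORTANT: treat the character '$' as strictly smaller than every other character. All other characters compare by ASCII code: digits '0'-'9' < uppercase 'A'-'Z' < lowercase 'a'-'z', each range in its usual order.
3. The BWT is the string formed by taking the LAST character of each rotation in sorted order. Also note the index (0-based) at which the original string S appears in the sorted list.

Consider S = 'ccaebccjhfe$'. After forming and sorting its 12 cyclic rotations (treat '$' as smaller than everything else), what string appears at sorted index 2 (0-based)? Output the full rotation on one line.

Answer: bccjhfe$ccae

Derivation:
All 12 rotations (rotation i = S[i:]+S[:i]):
  rot[0] = ccaebccjhfe$
  rot[1] = caebccjhfe$c
  rot[2] = aebccjhfe$cc
  rot[3] = ebccjhfe$cca
  rot[4] = bccjhfe$ccae
  rot[5] = ccjhfe$ccaeb
  rot[6] = cjhfe$ccaebc
  rot[7] = jhfe$ccaebcc
  rot[8] = hfe$ccaebccj
  rot[9] = fe$ccaebccjh
  rot[10] = e$ccaebccjhf
  rot[11] = $ccaebccjhfe
Sorted (with $ < everything):
  sorted[0] = $ccaebccjhfe
  sorted[1] = aebccjhfe$cc
  sorted[2] = bccjhfe$ccae
  sorted[3] = caebccjhfe$c
  sorted[4] = ccaebccjhfe$
  sorted[5] = ccjhfe$ccaeb
  sorted[6] = cjhfe$ccaebc
  sorted[7] = e$ccaebccjhf
  sorted[8] = ebccjhfe$cca
  sorted[9] = fe$ccaebccjh
  sorted[10] = hfe$ccaebccj
  sorted[11] = jhfe$ccaebcc
sorted[2] = bccjhfe$ccae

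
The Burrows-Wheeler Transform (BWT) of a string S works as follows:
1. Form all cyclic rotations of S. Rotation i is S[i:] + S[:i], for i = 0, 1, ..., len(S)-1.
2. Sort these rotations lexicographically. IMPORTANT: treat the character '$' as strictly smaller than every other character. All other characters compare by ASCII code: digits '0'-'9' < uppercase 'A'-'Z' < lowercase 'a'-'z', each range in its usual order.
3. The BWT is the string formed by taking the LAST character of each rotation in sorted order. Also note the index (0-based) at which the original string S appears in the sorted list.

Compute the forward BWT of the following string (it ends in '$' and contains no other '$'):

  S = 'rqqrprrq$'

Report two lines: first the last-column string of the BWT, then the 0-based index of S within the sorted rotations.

Answer: qrrrqqr$p
7

Derivation:
All 9 rotations (rotation i = S[i:]+S[:i]):
  rot[0] = rqqrprrq$
  rot[1] = qqrprrq$r
  rot[2] = qrprrq$rq
  rot[3] = rprrq$rqq
  rot[4] = prrq$rqqr
  rot[5] = rrq$rqqrp
  rot[6] = rq$rqqrpr
  rot[7] = q$rqqrprr
  rot[8] = $rqqrprrq
Sorted (with $ < everything):
  sorted[0] = $rqqrprrq  (last char: 'q')
  sorted[1] = prrq$rqqr  (last char: 'r')
  sorted[2] = q$rqqrprr  (last char: 'r')
  sorted[3] = qqrprrq$r  (last char: 'r')
  sorted[4] = qrprrq$rq  (last char: 'q')
  sorted[5] = rprrq$rqq  (last char: 'q')
  sorted[6] = rq$rqqrpr  (last char: 'r')
  sorted[7] = rqqrprrq$  (last char: '$')
  sorted[8] = rrq$rqqrp  (last char: 'p')
Last column: qrrrqqr$p
Original string S is at sorted index 7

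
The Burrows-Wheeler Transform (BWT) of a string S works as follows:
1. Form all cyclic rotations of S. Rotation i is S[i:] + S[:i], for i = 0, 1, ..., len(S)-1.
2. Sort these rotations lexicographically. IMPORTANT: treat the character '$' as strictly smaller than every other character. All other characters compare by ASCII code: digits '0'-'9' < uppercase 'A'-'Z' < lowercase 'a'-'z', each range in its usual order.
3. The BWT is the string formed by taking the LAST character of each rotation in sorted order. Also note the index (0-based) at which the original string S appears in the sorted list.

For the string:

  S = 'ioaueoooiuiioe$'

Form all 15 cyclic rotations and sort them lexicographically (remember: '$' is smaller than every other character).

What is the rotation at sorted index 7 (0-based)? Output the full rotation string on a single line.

Answer: iuiioe$ioaueooo

Derivation:
All 15 rotations (rotation i = S[i:]+S[:i]):
  rot[0] = ioaueoooiuiioe$
  rot[1] = oaueoooiuiioe$i
  rot[2] = aueoooiuiioe$io
  rot[3] = ueoooiuiioe$ioa
  rot[4] = eoooiuiioe$ioau
  rot[5] = oooiuiioe$ioaue
  rot[6] = ooiuiioe$ioaueo
  rot[7] = oiuiioe$ioaueoo
  rot[8] = iuiioe$ioaueooo
  rot[9] = uiioe$ioaueoooi
  rot[10] = iioe$ioaueoooiu
  rot[11] = ioe$ioaueoooiui
  rot[12] = oe$ioaueoooiuii
  rot[13] = e$ioaueoooiuiio
  rot[14] = $ioaueoooiuiioe
Sorted (with $ < everything):
  sorted[0] = $ioaueoooiuiioe
  sorted[1] = aueoooiuiioe$io
  sorted[2] = e$ioaueoooiuiio
  sorted[3] = eoooiuiioe$ioau
  sorted[4] = iioe$ioaueoooiu
  sorted[5] = ioaueoooiuiioe$
  sorted[6] = ioe$ioaueoooiui
  sorted[7] = iuiioe$ioaueooo
  sorted[8] = oaueoooiuiioe$i
  sorted[9] = oe$ioaueoooiuii
  sorted[10] = oiuiioe$ioaueoo
  sorted[11] = ooiuiioe$ioaueo
  sorted[12] = oooiuiioe$ioaue
  sorted[13] = ueoooiuiioe$ioa
  sorted[14] = uiioe$ioaueoooi
sorted[7] = iuiioe$ioaueooo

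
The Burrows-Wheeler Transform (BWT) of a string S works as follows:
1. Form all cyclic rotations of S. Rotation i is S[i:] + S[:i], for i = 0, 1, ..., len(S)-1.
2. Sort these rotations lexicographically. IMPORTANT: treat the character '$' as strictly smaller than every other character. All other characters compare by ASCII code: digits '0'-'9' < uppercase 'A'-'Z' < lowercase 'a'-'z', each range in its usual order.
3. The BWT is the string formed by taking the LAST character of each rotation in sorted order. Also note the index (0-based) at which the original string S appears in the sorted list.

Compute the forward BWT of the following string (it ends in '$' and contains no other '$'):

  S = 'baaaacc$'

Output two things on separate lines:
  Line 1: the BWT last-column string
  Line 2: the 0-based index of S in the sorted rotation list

All 8 rotations (rotation i = S[i:]+S[:i]):
  rot[0] = baaaacc$
  rot[1] = aaaacc$b
  rot[2] = aaacc$ba
  rot[3] = aacc$baa
  rot[4] = acc$baaa
  rot[5] = cc$baaaa
  rot[6] = c$baaaac
  rot[7] = $baaaacc
Sorted (with $ < everything):
  sorted[0] = $baaaacc  (last char: 'c')
  sorted[1] = aaaacc$b  (last char: 'b')
  sorted[2] = aaacc$ba  (last char: 'a')
  sorted[3] = aacc$baa  (last char: 'a')
  sorted[4] = acc$baaa  (last char: 'a')
  sorted[5] = baaaacc$  (last char: '$')
  sorted[6] = c$baaaac  (last char: 'c')
  sorted[7] = cc$baaaa  (last char: 'a')
Last column: cbaaa$ca
Original string S is at sorted index 5

Answer: cbaaa$ca
5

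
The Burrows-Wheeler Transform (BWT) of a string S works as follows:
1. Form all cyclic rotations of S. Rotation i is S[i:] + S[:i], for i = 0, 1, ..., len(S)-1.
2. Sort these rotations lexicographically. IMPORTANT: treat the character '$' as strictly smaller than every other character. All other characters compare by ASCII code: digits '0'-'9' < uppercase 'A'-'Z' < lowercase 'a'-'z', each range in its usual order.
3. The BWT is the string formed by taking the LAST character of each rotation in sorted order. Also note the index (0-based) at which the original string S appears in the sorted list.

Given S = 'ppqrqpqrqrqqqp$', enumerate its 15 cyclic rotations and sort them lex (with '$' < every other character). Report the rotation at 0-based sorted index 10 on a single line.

Answer: qrqqqp$ppqrqpqr

Derivation:
All 15 rotations (rotation i = S[i:]+S[:i]):
  rot[0] = ppqrqpqrqrqqqp$
  rot[1] = pqrqpqrqrqqqp$p
  rot[2] = qrqpqrqrqqqp$pp
  rot[3] = rqpqrqrqqqp$ppq
  rot[4] = qpqrqrqqqp$ppqr
  rot[5] = pqrqrqqqp$ppqrq
  rot[6] = qrqrqqqp$ppqrqp
  rot[7] = rqrqqqp$ppqrqpq
  rot[8] = qrqqqp$ppqrqpqr
  rot[9] = rqqqp$ppqrqpqrq
  rot[10] = qqqp$ppqrqpqrqr
  rot[11] = qqp$ppqrqpqrqrq
  rot[12] = qp$ppqrqpqrqrqq
  rot[13] = p$ppqrqpqrqrqqq
  rot[14] = $ppqrqpqrqrqqqp
Sorted (with $ < everything):
  sorted[0] = $ppqrqpqrqrqqqp
  sorted[1] = p$ppqrqpqrqrqqq
  sorted[2] = ppqrqpqrqrqqqp$
  sorted[3] = pqrqpqrqrqqqp$p
  sorted[4] = pqrqrqqqp$ppqrq
  sorted[5] = qp$ppqrqpqrqrqq
  sorted[6] = qpqrqrqqqp$ppqr
  sorted[7] = qqp$ppqrqpqrqrq
  sorted[8] = qqqp$ppqrqpqrqr
  sorted[9] = qrqpqrqrqqqp$pp
  sorted[10] = qrqqqp$ppqrqpqr
  sorted[11] = qrqrqqqp$ppqrqp
  sorted[12] = rqpqrqrqqqp$ppq
  sorted[13] = rqqqp$ppqrqpqrq
  sorted[14] = rqrqqqp$ppqrqpq
sorted[10] = qrqqqp$ppqrqpqr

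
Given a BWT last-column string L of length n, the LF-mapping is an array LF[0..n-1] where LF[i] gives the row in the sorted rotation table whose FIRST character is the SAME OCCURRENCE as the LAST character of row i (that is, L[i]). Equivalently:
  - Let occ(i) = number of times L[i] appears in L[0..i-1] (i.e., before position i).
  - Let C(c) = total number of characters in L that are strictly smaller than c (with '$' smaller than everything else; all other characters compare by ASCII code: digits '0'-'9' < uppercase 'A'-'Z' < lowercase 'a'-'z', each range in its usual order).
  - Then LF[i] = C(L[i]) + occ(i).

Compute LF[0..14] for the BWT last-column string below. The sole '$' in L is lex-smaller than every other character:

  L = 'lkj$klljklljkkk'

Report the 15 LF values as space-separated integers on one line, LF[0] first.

Answer: 10 4 1 0 5 11 12 2 6 13 14 3 7 8 9

Derivation:
Char counts: '$':1, 'j':3, 'k':6, 'l':5
C (first-col start): C('$')=0, C('j')=1, C('k')=4, C('l')=10
L[0]='l': occ=0, LF[0]=C('l')+0=10+0=10
L[1]='k': occ=0, LF[1]=C('k')+0=4+0=4
L[2]='j': occ=0, LF[2]=C('j')+0=1+0=1
L[3]='$': occ=0, LF[3]=C('$')+0=0+0=0
L[4]='k': occ=1, LF[4]=C('k')+1=4+1=5
L[5]='l': occ=1, LF[5]=C('l')+1=10+1=11
L[6]='l': occ=2, LF[6]=C('l')+2=10+2=12
L[7]='j': occ=1, LF[7]=C('j')+1=1+1=2
L[8]='k': occ=2, LF[8]=C('k')+2=4+2=6
L[9]='l': occ=3, LF[9]=C('l')+3=10+3=13
L[10]='l': occ=4, LF[10]=C('l')+4=10+4=14
L[11]='j': occ=2, LF[11]=C('j')+2=1+2=3
L[12]='k': occ=3, LF[12]=C('k')+3=4+3=7
L[13]='k': occ=4, LF[13]=C('k')+4=4+4=8
L[14]='k': occ=5, LF[14]=C('k')+5=4+5=9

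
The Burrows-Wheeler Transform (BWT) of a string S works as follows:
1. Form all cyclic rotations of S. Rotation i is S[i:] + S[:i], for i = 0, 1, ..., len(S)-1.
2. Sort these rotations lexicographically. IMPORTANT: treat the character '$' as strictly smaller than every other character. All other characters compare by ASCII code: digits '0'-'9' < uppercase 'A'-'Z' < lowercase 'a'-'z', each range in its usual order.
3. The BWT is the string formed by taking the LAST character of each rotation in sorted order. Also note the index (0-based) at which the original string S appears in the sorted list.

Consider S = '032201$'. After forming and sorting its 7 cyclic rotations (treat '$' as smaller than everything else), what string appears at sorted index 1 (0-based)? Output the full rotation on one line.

Answer: 01$0322

Derivation:
All 7 rotations (rotation i = S[i:]+S[:i]):
  rot[0] = 032201$
  rot[1] = 32201$0
  rot[2] = 2201$03
  rot[3] = 201$032
  rot[4] = 01$0322
  rot[5] = 1$03220
  rot[6] = $032201
Sorted (with $ < everything):
  sorted[0] = $032201
  sorted[1] = 01$0322
  sorted[2] = 032201$
  sorted[3] = 1$03220
  sorted[4] = 201$032
  sorted[5] = 2201$03
  sorted[6] = 32201$0
sorted[1] = 01$0322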